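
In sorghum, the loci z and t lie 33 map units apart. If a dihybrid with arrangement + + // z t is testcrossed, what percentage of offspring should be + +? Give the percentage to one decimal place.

33.5%

A map distance of 33 map units corresponds to a recombination frequency of 0.330.
The F1 is + + / z t, so + + is a parental gamete class with expected frequency (1 − r)/2 = 0.670/2 = 0.3350.
That is 0.3350 = 33.5% of the progeny.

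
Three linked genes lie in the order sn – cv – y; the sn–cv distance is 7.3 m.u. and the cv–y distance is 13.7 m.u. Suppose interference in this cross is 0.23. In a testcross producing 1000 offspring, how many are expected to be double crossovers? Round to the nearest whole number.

Map distances give recombination frequencies of 0.073 and 0.137 for the two intervals.
With interference 0.23 (so coincidence = 0.77), expected double-crossover frequency = 0.073 × 0.137 × 0.77 = 0.00770.
Expected number = 0.00770 × 1000 = 7.70 ≈ 8.

8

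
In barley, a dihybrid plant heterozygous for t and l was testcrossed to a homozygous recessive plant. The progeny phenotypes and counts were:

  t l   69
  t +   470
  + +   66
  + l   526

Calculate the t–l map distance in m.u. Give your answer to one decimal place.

The two most frequent classes, + l (526) and t + (470), are the parental types, so the F1 was + l / t +.
The recombinant classes are + + and t l: 66 + 69 = 135.
Recombination frequency = 135/1131 = 0.1194 ≈ 11.9%, i.e. 11.9 m.u.

11.9 m.u.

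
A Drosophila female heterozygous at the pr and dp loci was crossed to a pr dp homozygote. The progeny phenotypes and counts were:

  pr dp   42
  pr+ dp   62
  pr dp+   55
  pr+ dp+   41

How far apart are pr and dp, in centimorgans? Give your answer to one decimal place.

The two most frequent classes, pr+ dp (62) and pr dp+ (55), are the parental types, so the F1 was pr+ dp / pr dp+.
The recombinant classes are pr+ dp+ and pr dp: 41 + 42 = 83.
Recombination frequency = 83/200 = 0.4150 ≈ 41.5%, i.e. 41.5 centimorgans.

41.5 centimorgans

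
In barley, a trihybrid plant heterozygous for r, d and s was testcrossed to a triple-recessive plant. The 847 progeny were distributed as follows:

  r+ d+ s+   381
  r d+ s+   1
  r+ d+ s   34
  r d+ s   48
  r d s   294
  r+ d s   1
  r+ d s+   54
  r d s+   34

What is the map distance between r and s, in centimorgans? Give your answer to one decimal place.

The two most frequent reciprocal classes, r+ d+ s+ and r d s, are the parental types, so the F1 was r+ d+ s+ / r d s.
The two rarest classes, r d+ s+ and r+ d s, are the double crossovers. Comparing them with the parentals, only the r allele has switched, so r is the middle locus and the order is d – r – s.
Crossovers in the r–s interval produce the single-crossover classes r+ d+ s and r d s+ (34 + 34 = 68) plus the double crossovers (2).
RF(r–s) = (68 + 2) / 847 = 70/847 = 0.0826 → 8.3 centimorgans.

8.3 centimorgans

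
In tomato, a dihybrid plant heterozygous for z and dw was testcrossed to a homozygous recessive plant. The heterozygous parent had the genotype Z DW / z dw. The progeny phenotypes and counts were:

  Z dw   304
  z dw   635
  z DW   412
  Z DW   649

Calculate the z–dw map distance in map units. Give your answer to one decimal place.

35.8 map units

The recombinant classes are Z dw and z DW: 304 + 412 = 716.
Recombination frequency = 716/2000 = 0.3580 ≈ 35.8%, i.e. 35.8 map units.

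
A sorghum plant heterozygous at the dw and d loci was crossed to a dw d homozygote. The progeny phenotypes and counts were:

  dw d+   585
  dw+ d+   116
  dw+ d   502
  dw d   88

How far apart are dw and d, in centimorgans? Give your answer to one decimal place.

15.8 centimorgans

The two most frequent classes, dw+ d (502) and dw d+ (585), are the parental types, so the F1 was dw+ d / dw d+.
The recombinant classes are dw+ d+ and dw d: 116 + 88 = 204.
Recombination frequency = 204/1291 = 0.1580 ≈ 15.8%, i.e. 15.8 centimorgans.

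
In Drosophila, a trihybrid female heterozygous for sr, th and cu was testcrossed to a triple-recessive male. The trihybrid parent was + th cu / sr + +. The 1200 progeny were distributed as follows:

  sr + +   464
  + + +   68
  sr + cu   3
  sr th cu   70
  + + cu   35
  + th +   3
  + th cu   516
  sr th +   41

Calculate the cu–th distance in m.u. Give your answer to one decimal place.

The two rarest classes, + th + and sr + cu, are the double crossovers. Comparing them with the parentals, only the cu allele has switched, so cu is the middle locus and the order is sr – cu – th.
Crossovers in the cu–th interval produce the single-crossover classes + + cu and sr th + (35 + 41 = 76) plus the double crossovers (6).
RF(cu–th) = (76 + 6) / 1200 = 82/1200 = 0.0683 → 6.8 m.u.

6.8 m.u.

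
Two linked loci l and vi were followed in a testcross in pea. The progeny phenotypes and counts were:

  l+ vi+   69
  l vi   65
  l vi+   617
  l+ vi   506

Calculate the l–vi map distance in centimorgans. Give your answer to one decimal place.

The two most frequent classes, l+ vi (506) and l vi+ (617), are the parental types, so the F1 was l+ vi / l vi+.
The recombinant classes are l+ vi+ and l vi: 69 + 65 = 134.
Recombination frequency = 134/1257 = 0.1066 ≈ 10.7%, i.e. 10.7 centimorgans.

10.7 centimorgans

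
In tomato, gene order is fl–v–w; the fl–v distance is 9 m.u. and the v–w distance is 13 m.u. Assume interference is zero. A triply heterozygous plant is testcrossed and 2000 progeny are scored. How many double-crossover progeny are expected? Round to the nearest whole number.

23

Map distances give recombination frequencies of 0.090 and 0.130 for the two intervals.
With no interference, expected double-crossover frequency = 0.090 × 0.130 = 0.01170.
Expected number = 0.01170 × 2000 = 23.40 ≈ 23.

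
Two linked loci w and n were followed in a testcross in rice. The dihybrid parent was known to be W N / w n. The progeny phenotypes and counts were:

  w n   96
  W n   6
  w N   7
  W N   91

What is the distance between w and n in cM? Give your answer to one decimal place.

The recombinant classes are W n and w N: 6 + 7 = 13.
Recombination frequency = 13/200 = 0.0650 ≈ 6.5%, i.e. 6.5 cM.

6.5 cM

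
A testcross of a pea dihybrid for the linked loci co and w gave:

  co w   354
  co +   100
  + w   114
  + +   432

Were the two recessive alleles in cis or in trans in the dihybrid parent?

cis

The two most frequent classes are + + (432) and co w (354); these are the parental (non-recombinant) types.
So the F1 carried + + on one chromosome and co w on the other — the recessive alleles are on the same chromosome (cis / coupling).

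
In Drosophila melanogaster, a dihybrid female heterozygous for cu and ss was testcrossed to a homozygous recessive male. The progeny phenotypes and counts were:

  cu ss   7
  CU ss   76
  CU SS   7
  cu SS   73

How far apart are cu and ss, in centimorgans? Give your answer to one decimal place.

The two most frequent classes, CU ss (76) and cu SS (73), are the parental types, so the F1 was CU ss / cu SS.
The recombinant classes are CU SS and cu ss: 7 + 7 = 14.
Recombination frequency = 14/163 = 0.0859 ≈ 8.6%, i.e. 8.6 centimorgans.

8.6 centimorgans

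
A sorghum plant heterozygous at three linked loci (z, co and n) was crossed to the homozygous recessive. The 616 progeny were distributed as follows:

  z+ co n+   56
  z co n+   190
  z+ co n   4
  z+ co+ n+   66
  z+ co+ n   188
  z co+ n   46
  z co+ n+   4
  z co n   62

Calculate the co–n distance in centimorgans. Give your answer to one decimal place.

22.1 centimorgans

The two most frequent reciprocal classes, z co n+ and z+ co+ n, are the parental types, so the F1 was z co n+ / z+ co+ n.
The two rarest classes, z co+ n+ and z+ co n, are the double crossovers. Comparing them with the parentals, only the co allele has switched, so co is the middle locus and the order is n – co – z.
Crossovers in the n–co interval produce the single-crossover classes z co n and z+ co+ n+ (62 + 66 = 128) plus the double crossovers (8).
RF(n–co) = (128 + 8) / 616 = 136/616 = 0.2208 → 22.1 centimorgans.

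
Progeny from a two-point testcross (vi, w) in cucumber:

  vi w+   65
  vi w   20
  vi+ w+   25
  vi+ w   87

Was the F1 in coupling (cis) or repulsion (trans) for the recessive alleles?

The two most frequent classes are vi+ w (87) and vi w+ (65); these are the parental (non-recombinant) types.
So the F1 carried vi+ w on one chromosome and vi w+ on the other — the recessive alleles are on opposite chromosomes (trans / repulsion).

trans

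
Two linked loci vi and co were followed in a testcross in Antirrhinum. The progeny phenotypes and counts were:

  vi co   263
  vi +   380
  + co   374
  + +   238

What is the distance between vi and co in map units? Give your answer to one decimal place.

The two most frequent classes, + co (374) and vi + (380), are the parental types, so the F1 was + co / vi +.
The recombinant classes are + + and vi co: 238 + 263 = 501.
Recombination frequency = 501/1255 = 0.3992 ≈ 39.9%, i.e. 39.9 map units.

39.9 map units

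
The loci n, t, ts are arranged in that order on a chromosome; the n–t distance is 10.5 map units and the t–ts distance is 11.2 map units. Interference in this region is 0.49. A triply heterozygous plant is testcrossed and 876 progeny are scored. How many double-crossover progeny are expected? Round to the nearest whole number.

5

Map distances give recombination frequencies of 0.105 and 0.112 for the two intervals.
With interference 0.49 (so coincidence = 0.51), expected double-crossover frequency = 0.105 × 0.112 × 0.51 = 0.00600.
Expected number = 0.00600 × 876 = 5.25 ≈ 5.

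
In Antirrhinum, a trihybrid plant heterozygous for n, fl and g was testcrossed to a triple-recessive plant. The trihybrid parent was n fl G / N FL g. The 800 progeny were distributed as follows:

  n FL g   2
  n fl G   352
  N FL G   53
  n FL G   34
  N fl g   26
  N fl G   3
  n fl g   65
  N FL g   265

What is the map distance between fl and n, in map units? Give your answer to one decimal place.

8.1 map units

The two rarest classes, N fl G and n FL g, are the double crossovers. Comparing them with the parentals, only the n allele has switched, so n is the middle locus and the order is fl – n – g.
Crossovers in the fl–n interval produce the single-crossover classes n FL G and N fl g (34 + 26 = 60) plus the double crossovers (5).
RF(fl–n) = (60 + 5) / 800 = 65/800 = 0.0813 → 8.1 map units.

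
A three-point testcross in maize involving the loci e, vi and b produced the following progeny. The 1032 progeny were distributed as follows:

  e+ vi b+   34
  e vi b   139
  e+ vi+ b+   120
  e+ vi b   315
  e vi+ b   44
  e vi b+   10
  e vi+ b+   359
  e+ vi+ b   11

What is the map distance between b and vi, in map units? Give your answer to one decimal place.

9.6 map units

The two most frequent reciprocal classes, e+ vi b and e vi+ b+, are the parental types, so the F1 was e+ vi b / e vi+ b+.
The two rarest classes, e+ vi+ b and e vi b+, are the double crossovers. Comparing them with the parentals, only the vi allele has switched, so vi is the middle locus and the order is b – vi – e.
Crossovers in the b–vi interval produce the single-crossover classes e+ vi b+ and e vi+ b (34 + 44 = 78) plus the double crossovers (21).
RF(b–vi) = (78 + 21) / 1032 = 99/1032 = 0.0959 → 9.6 map units.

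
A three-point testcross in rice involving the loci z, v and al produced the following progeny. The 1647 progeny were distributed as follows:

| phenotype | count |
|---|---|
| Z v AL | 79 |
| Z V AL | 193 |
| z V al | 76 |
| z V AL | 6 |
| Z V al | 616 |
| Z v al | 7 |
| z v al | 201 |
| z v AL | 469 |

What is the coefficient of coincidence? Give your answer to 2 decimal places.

The two most frequent reciprocal classes, z v AL and Z V al, are the parental types, so the F1 was z v AL / Z V al.
The two rarest classes, z V AL and Z v al, are the double crossovers. Comparing them with the parentals, only the v allele has switched, so v is the middle locus and the order is z – v – al.
z–v: (155 + 13)/1647 = 0.1020; v–al: (394 + 13)/1647 = 0.2471.
Expected DCO frequency = 0.1020 × 0.2471 ≈ 0.02520; observed = 13/1647 ≈ 0.00789.
Coefficient of coincidence = 0.00789/0.02520 ≈ 0.31.

0.31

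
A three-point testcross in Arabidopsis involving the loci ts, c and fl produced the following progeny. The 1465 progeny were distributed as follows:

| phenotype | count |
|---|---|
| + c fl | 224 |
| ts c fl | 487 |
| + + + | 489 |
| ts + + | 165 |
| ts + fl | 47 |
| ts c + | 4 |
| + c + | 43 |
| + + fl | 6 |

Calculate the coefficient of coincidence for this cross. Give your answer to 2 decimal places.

The two most frequent reciprocal classes, + + + and ts c fl, are the parental types, so the F1 was + + + / ts c fl.
The two rarest classes, + + fl and ts c +, are the double crossovers. Comparing them with the parentals, only the fl allele has switched, so fl is the middle locus and the order is c – fl – ts.
c–fl: (90 + 10)/1465 = 0.0683; fl–ts: (389 + 10)/1465 = 0.2724.
Expected DCO frequency = 0.0683 × 0.2724 ≈ 0.01860; observed = 10/1465 ≈ 0.00683.
Coefficient of coincidence = 0.00683/0.01860 ≈ 0.37.

0.37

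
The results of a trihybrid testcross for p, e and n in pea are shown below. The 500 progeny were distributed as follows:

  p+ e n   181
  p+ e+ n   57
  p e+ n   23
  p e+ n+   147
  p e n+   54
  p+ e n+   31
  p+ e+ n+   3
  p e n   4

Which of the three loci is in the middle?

p

The two most frequent reciprocal classes, p e+ n+ and p+ e n, are the parental types, so the F1 was p e+ n+ / p+ e n.
The two rarest classes, p+ e+ n+ and p e n, are the double crossovers. Comparing them with the parentals, only the p allele has switched, so p is the middle locus and the order is n – p – e.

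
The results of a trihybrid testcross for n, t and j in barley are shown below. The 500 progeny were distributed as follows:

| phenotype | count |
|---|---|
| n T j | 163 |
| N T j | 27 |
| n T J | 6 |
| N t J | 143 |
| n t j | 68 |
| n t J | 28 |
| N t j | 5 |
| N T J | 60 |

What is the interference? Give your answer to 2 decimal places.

0.40

The two most frequent reciprocal classes, n T j and N t J, are the parental types, so the F1 was n T j / N t J.
The two rarest classes, n T J and N t j, are the double crossovers. Comparing them with the parentals, only the j allele has switched, so j is the middle locus and the order is t – j – n.
t–j: (128 + 11)/500 = 0.2780; j–n: (55 + 11)/500 = 0.1320.
Expected DCO frequency = 0.2780 × 0.1320 ≈ 0.03670; observed = 11/500 ≈ 0.02200.
Coefficient of coincidence = 0.02200/0.03670 ≈ 0.60; interference = 1 − 0.60 = 0.40.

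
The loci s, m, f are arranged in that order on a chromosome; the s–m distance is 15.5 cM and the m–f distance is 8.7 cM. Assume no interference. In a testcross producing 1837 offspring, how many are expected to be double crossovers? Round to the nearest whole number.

Map distances give recombination frequencies of 0.155 and 0.087 for the two intervals.
With no interference, expected double-crossover frequency = 0.155 × 0.087 = 0.01348.
Expected number = 0.01348 × 1837 = 24.77 ≈ 25.

25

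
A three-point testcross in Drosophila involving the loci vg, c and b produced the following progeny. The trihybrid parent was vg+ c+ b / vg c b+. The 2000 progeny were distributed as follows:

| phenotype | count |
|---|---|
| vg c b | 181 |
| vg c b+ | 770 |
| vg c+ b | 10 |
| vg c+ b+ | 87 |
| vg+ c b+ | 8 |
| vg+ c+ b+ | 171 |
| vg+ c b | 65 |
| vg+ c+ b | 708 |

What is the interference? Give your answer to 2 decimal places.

0.43

The two rarest classes, vg c+ b and vg+ c b+, are the double crossovers. Comparing them with the parentals, only the vg allele has switched, so vg is the middle locus and the order is b – vg – c.
b–vg: (352 + 18)/2000 = 0.1850; vg–c: (152 + 18)/2000 = 0.0850.
Expected DCO frequency = 0.1850 × 0.0850 ≈ 0.01572; observed = 18/2000 ≈ 0.00900.
Coefficient of coincidence = 0.00900/0.01572 ≈ 0.57; interference = 1 − 0.57 = 0.43.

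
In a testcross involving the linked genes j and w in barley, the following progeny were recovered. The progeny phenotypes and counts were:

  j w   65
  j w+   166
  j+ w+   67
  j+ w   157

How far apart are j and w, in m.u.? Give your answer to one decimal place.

29.0 m.u.

The two most frequent classes, j+ w (157) and j w+ (166), are the parental types, so the F1 was j+ w / j w+.
The recombinant classes are j+ w+ and j w: 67 + 65 = 132.
Recombination frequency = 132/455 = 0.2901 ≈ 29.0%, i.e. 29.0 m.u.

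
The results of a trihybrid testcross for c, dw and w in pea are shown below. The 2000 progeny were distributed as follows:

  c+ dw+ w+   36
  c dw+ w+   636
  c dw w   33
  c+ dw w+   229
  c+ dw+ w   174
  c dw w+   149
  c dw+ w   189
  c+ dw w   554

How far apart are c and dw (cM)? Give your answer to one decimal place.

19.6 cM

The two most frequent reciprocal classes, c+ dw w and c dw+ w+, are the parental types, so the F1 was c+ dw w / c dw+ w+.
The two rarest classes, c dw w and c+ dw+ w+, are the double crossovers. Comparing them with the parentals, only the c allele has switched, so c is the middle locus and the order is w – c – dw.
Crossovers in the c–dw interval produce the single-crossover classes c+ dw+ w and c dw w+ (174 + 149 = 323) plus the double crossovers (69).
RF(c–dw) = (323 + 69) / 2000 = 392/2000 = 0.1960 → 19.6 cM.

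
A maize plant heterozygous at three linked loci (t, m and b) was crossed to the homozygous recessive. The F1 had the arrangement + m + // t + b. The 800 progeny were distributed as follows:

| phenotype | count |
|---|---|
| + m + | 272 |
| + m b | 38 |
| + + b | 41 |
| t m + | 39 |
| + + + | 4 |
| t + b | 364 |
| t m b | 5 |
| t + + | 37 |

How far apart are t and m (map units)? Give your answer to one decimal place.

The two rarest classes, + + + and t m b, are the double crossovers. Comparing them with the parentals, only the m allele has switched, so m is the middle locus and the order is t – m – b.
Crossovers in the t–m interval produce the single-crossover classes t m + and + + b (39 + 41 = 80) plus the double crossovers (9).
RF(t–m) = (80 + 9) / 800 = 89/800 = 0.1113 → 11.1 map units.

11.1 map units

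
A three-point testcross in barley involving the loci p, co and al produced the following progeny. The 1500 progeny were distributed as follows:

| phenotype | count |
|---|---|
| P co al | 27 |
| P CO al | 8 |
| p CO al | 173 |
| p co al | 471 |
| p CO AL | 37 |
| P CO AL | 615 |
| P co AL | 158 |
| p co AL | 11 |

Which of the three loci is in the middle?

al

The two most frequent reciprocal classes, P CO AL and p co al, are the parental types, so the F1 was P CO AL / p co al.
The two rarest classes, P CO al and p co AL, are the double crossovers. Comparing them with the parentals, only the al allele has switched, so al is the middle locus and the order is p – al – co.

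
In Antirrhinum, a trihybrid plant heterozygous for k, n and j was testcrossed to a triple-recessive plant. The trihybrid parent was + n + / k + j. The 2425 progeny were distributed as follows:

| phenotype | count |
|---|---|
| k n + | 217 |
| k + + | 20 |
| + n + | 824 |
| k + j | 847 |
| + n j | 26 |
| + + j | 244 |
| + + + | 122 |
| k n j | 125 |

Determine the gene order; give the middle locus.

j

The two rarest classes, + n j and k + +, are the double crossovers. Comparing them with the parentals, only the j allele has switched, so j is the middle locus and the order is n – j – k.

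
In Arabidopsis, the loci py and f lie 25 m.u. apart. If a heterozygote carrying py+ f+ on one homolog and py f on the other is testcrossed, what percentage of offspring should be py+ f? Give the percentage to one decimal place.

A map distance of 25 m.u. corresponds to a recombination frequency of 0.250.
The F1 is py+ f+ / py f, so py+ f is a recombinant gamete class with expected frequency r/2 = 0.250/2 = 0.1250.
That is 0.1250 = 12.5% of the progeny.

12.5%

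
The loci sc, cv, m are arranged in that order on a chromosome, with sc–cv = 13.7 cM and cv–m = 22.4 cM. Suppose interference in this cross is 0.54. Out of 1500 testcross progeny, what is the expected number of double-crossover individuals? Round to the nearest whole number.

21

Map distances give recombination frequencies of 0.137 and 0.224 for the two intervals.
With interference 0.54 (so coincidence = 0.46), expected double-crossover frequency = 0.137 × 0.224 × 0.46 = 0.01412.
Expected number = 0.01412 × 1500 = 21.17 ≈ 21.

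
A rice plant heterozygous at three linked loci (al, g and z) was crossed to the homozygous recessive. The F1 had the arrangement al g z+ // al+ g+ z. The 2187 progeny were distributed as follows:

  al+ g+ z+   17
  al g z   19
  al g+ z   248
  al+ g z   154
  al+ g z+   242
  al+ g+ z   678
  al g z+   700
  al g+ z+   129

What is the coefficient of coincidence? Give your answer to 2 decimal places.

The two rarest classes, al g z and al+ g+ z+, are the double crossovers. Comparing them with the parentals, only the z allele has switched, so z is the middle locus and the order is al – z – g.
al–z: (490 + 36)/2187 = 0.2405; z–g: (283 + 36)/2187 = 0.1459.
Expected DCO frequency = 0.2405 × 0.1459 ≈ 0.03509; observed = 36/2187 ≈ 0.01646.
Coefficient of coincidence = 0.01646/0.03509 ≈ 0.47.

0.47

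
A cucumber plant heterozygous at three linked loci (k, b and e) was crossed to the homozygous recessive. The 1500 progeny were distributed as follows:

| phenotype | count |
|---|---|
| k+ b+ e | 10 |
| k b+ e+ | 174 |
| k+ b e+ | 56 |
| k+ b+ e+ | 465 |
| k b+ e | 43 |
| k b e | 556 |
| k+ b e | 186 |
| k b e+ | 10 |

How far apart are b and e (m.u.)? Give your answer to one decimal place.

The two most frequent reciprocal classes, k b e and k+ b+ e+, are the parental types, so the F1 was k b e / k+ b+ e+.
The two rarest classes, k b e+ and k+ b+ e, are the double crossovers. Comparing them with the parentals, only the e allele has switched, so e is the middle locus and the order is k – e – b.
Crossovers in the e–b interval produce the single-crossover classes k b+ e and k+ b e+ (43 + 56 = 99) plus the double crossovers (20).
RF(e–b) = (99 + 20) / 1500 = 119/1500 = 0.0793 → 7.9 m.u.

7.9 m.u.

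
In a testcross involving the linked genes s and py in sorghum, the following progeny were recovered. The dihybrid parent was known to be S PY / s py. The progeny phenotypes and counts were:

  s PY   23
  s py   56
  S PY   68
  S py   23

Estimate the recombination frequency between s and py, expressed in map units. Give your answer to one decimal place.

27.1 map units

The recombinant classes are S py and s PY: 23 + 23 = 46.
Recombination frequency = 46/170 = 0.2706 ≈ 27.1%, i.e. 27.1 map units.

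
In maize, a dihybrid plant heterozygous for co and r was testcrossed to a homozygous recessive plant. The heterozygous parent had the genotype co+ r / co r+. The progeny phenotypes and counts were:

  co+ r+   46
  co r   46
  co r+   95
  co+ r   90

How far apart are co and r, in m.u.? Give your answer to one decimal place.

33.2 m.u.

The recombinant classes are co+ r+ and co r: 46 + 46 = 92.
Recombination frequency = 92/277 = 0.3321 ≈ 33.2%, i.e. 33.2 m.u.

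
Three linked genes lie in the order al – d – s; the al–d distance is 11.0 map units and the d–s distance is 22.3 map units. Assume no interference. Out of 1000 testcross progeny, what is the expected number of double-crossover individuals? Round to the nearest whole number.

25

Map distances give recombination frequencies of 0.110 and 0.223 for the two intervals.
With no interference, expected double-crossover frequency = 0.110 × 0.223 = 0.02453.
Expected number = 0.02453 × 1000 = 24.53 ≈ 25.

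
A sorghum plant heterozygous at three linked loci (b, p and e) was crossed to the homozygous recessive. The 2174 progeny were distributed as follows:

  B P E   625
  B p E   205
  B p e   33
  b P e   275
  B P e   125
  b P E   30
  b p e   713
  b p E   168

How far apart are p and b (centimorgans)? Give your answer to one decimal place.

25.0 centimorgans

The two most frequent reciprocal classes, b p e and B P E, are the parental types, so the F1 was b p e / B P E.
The two rarest classes, B p e and b P E, are the double crossovers. Comparing them with the parentals, only the b allele has switched, so b is the middle locus and the order is p – b – e.
Crossovers in the p–b interval produce the single-crossover classes b P e and B p E (275 + 205 = 480) plus the double crossovers (63).
RF(p–b) = (480 + 63) / 2174 = 543/2174 = 0.2498 → 25.0 centimorgans.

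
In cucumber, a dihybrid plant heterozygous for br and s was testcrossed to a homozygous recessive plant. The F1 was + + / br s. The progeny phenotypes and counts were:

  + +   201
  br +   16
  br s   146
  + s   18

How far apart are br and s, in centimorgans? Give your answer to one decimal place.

The recombinant classes are + s and br +: 18 + 16 = 34.
Recombination frequency = 34/381 = 0.0892 ≈ 8.9%, i.e. 8.9 centimorgans.

8.9 centimorgans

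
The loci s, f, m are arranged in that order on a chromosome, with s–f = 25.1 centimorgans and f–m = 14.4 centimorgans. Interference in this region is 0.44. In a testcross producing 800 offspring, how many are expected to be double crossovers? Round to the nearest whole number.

16

Map distances give recombination frequencies of 0.251 and 0.144 for the two intervals.
With interference 0.44 (so coincidence = 0.56), expected double-crossover frequency = 0.251 × 0.144 × 0.56 = 0.02024.
Expected number = 0.02024 × 800 = 16.19 ≈ 16.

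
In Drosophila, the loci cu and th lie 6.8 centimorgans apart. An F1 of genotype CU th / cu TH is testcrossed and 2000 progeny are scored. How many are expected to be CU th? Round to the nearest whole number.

A map distance of 6.8 centimorgans corresponds to a recombination frequency of 0.068.
The F1 is CU th / cu TH, so CU th is a parental gamete class with expected frequency (1 − r)/2 = 0.932/2 = 0.4660.
Expected number = 0.4660 × 2000 = 932.00 ≈ 932.

932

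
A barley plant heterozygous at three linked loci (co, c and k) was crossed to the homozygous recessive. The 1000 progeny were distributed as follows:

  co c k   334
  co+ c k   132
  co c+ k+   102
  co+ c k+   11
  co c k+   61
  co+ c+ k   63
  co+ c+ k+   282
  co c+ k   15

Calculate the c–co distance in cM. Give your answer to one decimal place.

The two most frequent reciprocal classes, co c k and co+ c+ k+, are the parental types, so the F1 was co c k / co+ c+ k+.
The two rarest classes, co c+ k and co+ c k+, are the double crossovers. Comparing them with the parentals, only the c allele has switched, so c is the middle locus and the order is co – c – k.
Crossovers in the co–c interval produce the single-crossover classes co+ c k and co c+ k+ (132 + 102 = 234) plus the double crossovers (26).
RF(co–c) = (234 + 26) / 1000 = 260/1000 = 0.2600 → 26.0 cM.

26.0 cM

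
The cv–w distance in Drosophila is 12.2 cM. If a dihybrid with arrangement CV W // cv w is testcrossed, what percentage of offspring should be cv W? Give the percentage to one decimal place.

6.1%

A map distance of 12.2 cM corresponds to a recombination frequency of 0.122.
The F1 is CV W / cv w, so cv W is a recombinant gamete class with expected frequency r/2 = 0.122/2 = 0.0610.
That is 0.0610 = 6.1% of the progeny.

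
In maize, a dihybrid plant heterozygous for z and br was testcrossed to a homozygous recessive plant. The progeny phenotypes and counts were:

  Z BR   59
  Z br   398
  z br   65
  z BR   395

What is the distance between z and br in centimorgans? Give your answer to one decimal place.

13.5 centimorgans

The two most frequent classes, Z br (398) and z BR (395), are the parental types, so the F1 was Z br / z BR.
The recombinant classes are Z BR and z br: 59 + 65 = 124.
Recombination frequency = 124/917 = 0.1352 ≈ 13.5%, i.e. 13.5 centimorgans.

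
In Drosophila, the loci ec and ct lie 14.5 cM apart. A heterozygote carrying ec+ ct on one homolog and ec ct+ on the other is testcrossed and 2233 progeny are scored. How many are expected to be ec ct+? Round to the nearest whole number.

A map distance of 14.5 cM corresponds to a recombination frequency of 0.145.
The F1 is ec+ ct / ec ct+, so ec ct+ is a parental gamete class with expected frequency (1 − r)/2 = 0.855/2 = 0.4275.
Expected number = 0.4275 × 2233 = 954.61 ≈ 955.

955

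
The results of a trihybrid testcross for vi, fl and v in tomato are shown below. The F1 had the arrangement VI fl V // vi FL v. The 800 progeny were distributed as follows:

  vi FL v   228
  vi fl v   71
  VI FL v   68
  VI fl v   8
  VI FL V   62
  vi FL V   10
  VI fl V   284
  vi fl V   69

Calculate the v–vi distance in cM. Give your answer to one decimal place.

The two rarest classes, VI fl v and vi FL V, are the double crossovers. Comparing them with the parentals, only the v allele has switched, so v is the middle locus and the order is fl – v – vi.
Crossovers in the v–vi interval produce the single-crossover classes vi fl V and VI FL v (69 + 68 = 137) plus the double crossovers (18).
RF(v–vi) = (137 + 18) / 800 = 155/800 = 0.1938 → 19.4 cM.

19.4 cM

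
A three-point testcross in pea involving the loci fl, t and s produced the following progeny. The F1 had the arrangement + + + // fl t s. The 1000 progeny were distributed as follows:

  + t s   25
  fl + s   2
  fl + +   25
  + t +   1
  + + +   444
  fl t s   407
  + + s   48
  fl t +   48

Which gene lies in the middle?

The two rarest classes, + t + and fl + s, are the double crossovers. Comparing them with the parentals, only the t allele has switched, so t is the middle locus and the order is s – t – fl.

t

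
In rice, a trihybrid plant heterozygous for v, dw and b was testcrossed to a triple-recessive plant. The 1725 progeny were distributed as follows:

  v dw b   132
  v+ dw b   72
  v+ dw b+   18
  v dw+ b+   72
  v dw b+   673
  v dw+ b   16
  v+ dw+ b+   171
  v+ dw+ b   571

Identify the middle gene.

The two most frequent reciprocal classes, v dw b+ and v+ dw+ b, are the parental types, so the F1 was v dw b+ / v+ dw+ b.
The two rarest classes, v+ dw b+ and v dw+ b, are the double crossovers. Comparing them with the parentals, only the v allele has switched, so v is the middle locus and the order is dw – v – b.

v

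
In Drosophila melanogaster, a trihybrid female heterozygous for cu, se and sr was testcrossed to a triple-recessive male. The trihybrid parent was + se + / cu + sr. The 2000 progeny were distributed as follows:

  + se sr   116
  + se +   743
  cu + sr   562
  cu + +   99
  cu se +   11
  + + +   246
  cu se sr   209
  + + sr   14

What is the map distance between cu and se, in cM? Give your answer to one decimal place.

24.0 cM

The two rarest classes, cu se + and + + sr, are the double crossovers. Comparing them with the parentals, only the cu allele has switched, so cu is the middle locus and the order is se – cu – sr.
Crossovers in the se–cu interval produce the single-crossover classes + + + and cu se sr (246 + 209 = 455) plus the double crossovers (25).
RF(se–cu) = (455 + 25) / 2000 = 480/2000 = 0.2400 → 24.0 cM.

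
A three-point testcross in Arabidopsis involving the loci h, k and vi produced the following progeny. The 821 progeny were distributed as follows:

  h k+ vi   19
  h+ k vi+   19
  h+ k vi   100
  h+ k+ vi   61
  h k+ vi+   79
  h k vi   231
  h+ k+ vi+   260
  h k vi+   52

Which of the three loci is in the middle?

k

The two most frequent reciprocal classes, h k vi and h+ k+ vi+, are the parental types, so the F1 was h k vi / h+ k+ vi+.
The two rarest classes, h k+ vi and h+ k vi+, are the double crossovers. Comparing them with the parentals, only the k allele has switched, so k is the middle locus and the order is vi – k – h.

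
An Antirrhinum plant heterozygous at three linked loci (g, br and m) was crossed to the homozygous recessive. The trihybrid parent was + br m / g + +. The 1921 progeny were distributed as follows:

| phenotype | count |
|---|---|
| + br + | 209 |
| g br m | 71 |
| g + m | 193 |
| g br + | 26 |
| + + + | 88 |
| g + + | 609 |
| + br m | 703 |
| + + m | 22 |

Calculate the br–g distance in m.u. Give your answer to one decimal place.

The two rarest classes, + + m and g br +, are the double crossovers. Comparing them with the parentals, only the br allele has switched, so br is the middle locus and the order is g – br – m.
Crossovers in the g–br interval produce the single-crossover classes g br m and + + + (71 + 88 = 159) plus the double crossovers (48).
RF(g–br) = (159 + 48) / 1921 = 207/1921 = 0.1078 → 10.8 m.u.

10.8 m.u.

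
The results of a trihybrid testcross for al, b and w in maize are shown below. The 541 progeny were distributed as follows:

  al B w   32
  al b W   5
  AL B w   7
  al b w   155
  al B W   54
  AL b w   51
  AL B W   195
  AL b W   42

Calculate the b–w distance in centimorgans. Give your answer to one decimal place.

15.9 centimorgans

The two most frequent reciprocal classes, al b w and AL B W, are the parental types, so the F1 was al b w / AL B W.
The two rarest classes, al b W and AL B w, are the double crossovers. Comparing them with the parentals, only the w allele has switched, so w is the middle locus and the order is b – w – al.
Crossovers in the b–w interval produce the single-crossover classes al B w and AL b W (32 + 42 = 74) plus the double crossovers (12).
RF(b–w) = (74 + 12) / 541 = 86/541 = 0.1590 → 15.9 centimorgans.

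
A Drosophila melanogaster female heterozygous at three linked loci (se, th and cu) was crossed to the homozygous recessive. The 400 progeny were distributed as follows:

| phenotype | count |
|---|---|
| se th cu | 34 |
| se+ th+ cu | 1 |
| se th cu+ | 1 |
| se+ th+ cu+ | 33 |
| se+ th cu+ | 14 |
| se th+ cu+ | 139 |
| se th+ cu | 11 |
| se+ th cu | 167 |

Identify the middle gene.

The two most frequent reciprocal classes, se th+ cu+ and se+ th cu, are the parental types, so the F1 was se th+ cu+ / se+ th cu.
The two rarest classes, se th cu+ and se+ th+ cu, are the double crossovers. Comparing them with the parentals, only the th allele has switched, so th is the middle locus and the order is cu – th – se.

th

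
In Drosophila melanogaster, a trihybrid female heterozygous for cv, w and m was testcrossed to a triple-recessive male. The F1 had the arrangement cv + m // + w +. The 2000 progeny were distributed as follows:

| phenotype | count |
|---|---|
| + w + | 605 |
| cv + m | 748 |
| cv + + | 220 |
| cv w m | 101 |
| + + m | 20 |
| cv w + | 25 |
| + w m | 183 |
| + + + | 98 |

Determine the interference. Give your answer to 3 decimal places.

0.177

The two rarest classes, + + m and cv w +, are the double crossovers. Comparing them with the parentals, only the cv allele has switched, so cv is the middle locus and the order is w – cv – m.
w–cv: (199 + 45)/2000 = 0.1220; cv–m: (403 + 45)/2000 = 0.2240.
Expected DCO frequency = 0.1220 × 0.2240 ≈ 0.02733; observed = 45/2000 ≈ 0.02250.
Coefficient of coincidence = 0.02250/0.02733 ≈ 0.823; interference = 1 − 0.823 = 0.177.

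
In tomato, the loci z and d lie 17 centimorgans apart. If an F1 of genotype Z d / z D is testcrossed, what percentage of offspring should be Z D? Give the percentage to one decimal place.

8.5%

A map distance of 17 centimorgans corresponds to a recombination frequency of 0.170.
The F1 is Z d / z D, so Z D is a recombinant gamete class with expected frequency r/2 = 0.170/2 = 0.0850.
That is 0.0850 = 8.5% of the progeny.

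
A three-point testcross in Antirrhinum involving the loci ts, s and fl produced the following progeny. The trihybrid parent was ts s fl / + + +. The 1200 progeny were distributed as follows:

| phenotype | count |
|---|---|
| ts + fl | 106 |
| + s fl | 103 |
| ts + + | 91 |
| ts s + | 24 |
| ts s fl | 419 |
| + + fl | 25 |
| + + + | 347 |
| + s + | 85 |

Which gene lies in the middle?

The two rarest classes, ts s + and + + fl, are the double crossovers. Comparing them with the parentals, only the fl allele has switched, so fl is the middle locus and the order is s – fl – ts.

fl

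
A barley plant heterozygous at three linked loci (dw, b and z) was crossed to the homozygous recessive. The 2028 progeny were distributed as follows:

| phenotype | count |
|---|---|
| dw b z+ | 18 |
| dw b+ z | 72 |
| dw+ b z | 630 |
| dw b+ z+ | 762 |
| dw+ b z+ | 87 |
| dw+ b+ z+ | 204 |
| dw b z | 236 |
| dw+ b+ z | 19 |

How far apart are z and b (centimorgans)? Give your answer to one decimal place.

The two most frequent reciprocal classes, dw+ b z and dw b+ z+, are the parental types, so the F1 was dw+ b z / dw b+ z+.
The two rarest classes, dw+ b+ z and dw b z+, are the double crossovers. Comparing them with the parentals, only the b allele has switched, so b is the middle locus and the order is dw – b – z.
Crossovers in the b–z interval produce the single-crossover classes dw+ b z+ and dw b+ z (87 + 72 = 159) plus the double crossovers (37).
RF(b–z) = (159 + 37) / 2028 = 196/2028 = 0.0966 → 9.7 centimorgans.

9.7 centimorgans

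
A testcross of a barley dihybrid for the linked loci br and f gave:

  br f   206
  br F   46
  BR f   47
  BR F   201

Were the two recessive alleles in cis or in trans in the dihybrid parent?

The two most frequent classes are BR F (201) and br f (206); these are the parental (non-recombinant) types.
So the F1 carried BR F on one chromosome and br f on the other — the recessive alleles are on the same chromosome (cis / coupling).

cis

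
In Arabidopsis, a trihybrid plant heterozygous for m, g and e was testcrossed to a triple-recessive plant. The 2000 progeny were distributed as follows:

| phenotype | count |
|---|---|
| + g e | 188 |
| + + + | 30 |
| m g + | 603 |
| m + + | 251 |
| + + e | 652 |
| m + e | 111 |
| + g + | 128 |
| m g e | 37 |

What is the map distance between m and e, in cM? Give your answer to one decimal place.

15.3 cM

The two most frequent reciprocal classes, + + e and m g +, are the parental types, so the F1 was + + e / m g +.
The two rarest classes, + + + and m g e, are the double crossovers. Comparing them with the parentals, only the e allele has switched, so e is the middle locus and the order is m – e – g.
Crossovers in the m–e interval produce the single-crossover classes m + e and + g + (111 + 128 = 239) plus the double crossovers (67).
RF(m–e) = (239 + 67) / 2000 = 306/2000 = 0.1530 → 15.3 cM.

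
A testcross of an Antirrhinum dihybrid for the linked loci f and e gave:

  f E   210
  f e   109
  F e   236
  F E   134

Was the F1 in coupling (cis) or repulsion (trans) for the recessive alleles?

The two most frequent classes are F e (236) and f E (210); these are the parental (non-recombinant) types.
So the F1 carried F e on one chromosome and f E on the other — the recessive alleles are on opposite chromosomes (trans / repulsion).

trans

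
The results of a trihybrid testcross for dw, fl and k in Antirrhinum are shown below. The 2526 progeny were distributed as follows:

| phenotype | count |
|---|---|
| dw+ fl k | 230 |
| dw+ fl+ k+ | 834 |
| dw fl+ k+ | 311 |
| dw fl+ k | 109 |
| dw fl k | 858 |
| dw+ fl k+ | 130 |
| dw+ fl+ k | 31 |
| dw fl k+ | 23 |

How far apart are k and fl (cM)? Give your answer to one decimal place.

The two most frequent reciprocal classes, dw fl k and dw+ fl+ k+, are the parental types, so the F1 was dw fl k / dw+ fl+ k+.
The two rarest classes, dw fl k+ and dw+ fl+ k, are the double crossovers. Comparing them with the parentals, only the k allele has switched, so k is the middle locus and the order is fl – k – dw.
Crossovers in the fl–k interval produce the single-crossover classes dw fl+ k and dw+ fl k+ (109 + 130 = 239) plus the double crossovers (54).
RF(fl–k) = (239 + 54) / 2526 = 293/2526 = 0.1160 → 11.6 cM.

11.6 cM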